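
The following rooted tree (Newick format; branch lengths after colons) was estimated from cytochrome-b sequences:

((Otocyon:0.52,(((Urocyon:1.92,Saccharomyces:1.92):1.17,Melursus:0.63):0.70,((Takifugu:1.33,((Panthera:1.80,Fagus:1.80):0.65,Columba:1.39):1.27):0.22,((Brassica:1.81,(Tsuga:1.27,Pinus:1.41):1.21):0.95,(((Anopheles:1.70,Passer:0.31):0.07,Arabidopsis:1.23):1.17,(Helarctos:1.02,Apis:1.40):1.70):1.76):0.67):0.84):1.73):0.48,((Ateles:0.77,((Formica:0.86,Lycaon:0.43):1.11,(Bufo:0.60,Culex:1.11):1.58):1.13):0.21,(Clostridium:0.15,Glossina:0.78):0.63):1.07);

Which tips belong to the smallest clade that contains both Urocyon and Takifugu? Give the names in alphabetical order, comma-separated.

Anopheles, Apis, Arabidopsis, Brassica, Columba, Fagus, Helarctos, Melursus, Panthera, Passer, Pinus, Saccharomyces, Takifugu, Tsuga, Urocyon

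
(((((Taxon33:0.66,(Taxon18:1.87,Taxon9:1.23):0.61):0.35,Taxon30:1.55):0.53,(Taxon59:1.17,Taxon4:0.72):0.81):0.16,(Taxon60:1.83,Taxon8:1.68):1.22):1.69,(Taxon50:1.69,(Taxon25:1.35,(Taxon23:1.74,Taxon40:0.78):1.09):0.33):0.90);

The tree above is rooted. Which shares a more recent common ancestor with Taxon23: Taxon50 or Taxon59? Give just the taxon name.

Taxon50

The MRCA of Taxon23 and Taxon50 subtends (Taxon50,(Taxon25,(Taxon23,Taxon40))) (4 taxa).
The MRCA of Taxon23 and Taxon59 is the root, subtending the entire tree (12 taxa).
The first is nested inside the second, so Taxon23 shares a more recent common ancestor with Taxon50.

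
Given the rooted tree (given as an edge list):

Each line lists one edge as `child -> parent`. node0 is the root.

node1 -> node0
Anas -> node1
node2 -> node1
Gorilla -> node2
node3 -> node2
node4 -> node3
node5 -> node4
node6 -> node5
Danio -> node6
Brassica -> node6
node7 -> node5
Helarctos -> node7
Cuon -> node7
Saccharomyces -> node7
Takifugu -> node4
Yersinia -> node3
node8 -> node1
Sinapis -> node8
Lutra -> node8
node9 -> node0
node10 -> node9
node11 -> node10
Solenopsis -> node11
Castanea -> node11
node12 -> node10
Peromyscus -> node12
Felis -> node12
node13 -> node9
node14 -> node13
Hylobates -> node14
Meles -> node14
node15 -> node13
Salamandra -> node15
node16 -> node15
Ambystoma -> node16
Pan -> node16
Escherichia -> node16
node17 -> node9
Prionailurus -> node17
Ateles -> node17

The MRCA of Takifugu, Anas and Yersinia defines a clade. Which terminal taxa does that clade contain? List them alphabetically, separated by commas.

Anas, Brassica, Cuon, Danio, Gorilla, Helarctos, Lutra, Saccharomyces, Sinapis, Takifugu, Yersinia

Tracing Takifugu: it sits inside (((Danio,Brassica),(Helarctos,Cuon,Saccharomyces)),Takifugu).
Tracing Anas: it sits inside (Anas,(Gorilla,((((Danio,Brassica),(Helarctos,Cuon,Saccharomyces)),Takifugu),Yersinia)),(Sinapis,Lutra)).
Tracing Yersinia: it sits inside ((((Danio,Brassica),(Helarctos,Cuon,Saccharomyces)),Takifugu),Yersinia).
The smallest clade enclosing all 3 is (Anas,(Gorilla,((((Danio,Brassica),(Helarctos,Cuon,Saccharomyces)),Takifugu),Yersinia)),(Sinapis,Lutra)); the answer is its 11 terminal taxa in alphabetical order.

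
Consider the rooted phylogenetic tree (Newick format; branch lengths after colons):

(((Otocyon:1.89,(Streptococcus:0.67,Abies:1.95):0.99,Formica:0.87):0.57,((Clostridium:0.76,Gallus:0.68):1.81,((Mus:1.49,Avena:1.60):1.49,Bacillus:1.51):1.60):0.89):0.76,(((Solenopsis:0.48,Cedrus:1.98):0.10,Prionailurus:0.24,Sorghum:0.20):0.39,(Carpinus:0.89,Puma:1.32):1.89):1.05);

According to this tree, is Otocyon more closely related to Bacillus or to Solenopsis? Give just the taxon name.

Bacillus

The MRCA of Otocyon and Bacillus subtends ((Otocyon,(Streptococcus,Abies),Formica),((Clostridium,Gallus),((Mus,Avena),Bacillus))) (9 taxa).
The MRCA of Otocyon and Solenopsis is the root, subtending the entire tree (15 taxa).
The first is nested inside the second, so Otocyon shares a more recent common ancestor with Bacillus.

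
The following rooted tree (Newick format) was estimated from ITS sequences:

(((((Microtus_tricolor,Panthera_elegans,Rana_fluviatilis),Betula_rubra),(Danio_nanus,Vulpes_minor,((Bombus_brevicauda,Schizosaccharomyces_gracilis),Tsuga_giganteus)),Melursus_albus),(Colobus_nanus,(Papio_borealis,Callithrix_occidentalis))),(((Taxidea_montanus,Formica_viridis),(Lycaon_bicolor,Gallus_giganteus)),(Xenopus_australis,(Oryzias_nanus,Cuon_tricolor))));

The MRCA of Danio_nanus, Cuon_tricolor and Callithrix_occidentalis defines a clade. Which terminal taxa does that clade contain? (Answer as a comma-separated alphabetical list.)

Tracing Danio_nanus: it sits inside (Danio_nanus,Vulpes_minor,((Bombus_brevicauda,Schizosaccharomyces_gracilis),Tsuga_giganteus)).
Tracing Cuon_tricolor: it sits inside (Oryzias_nanus,Cuon_tricolor).
Tracing Callithrix_occidentalis: it sits inside (Papio_borealis,Callithrix_occidentalis).
The smallest clade enclosing all 3 is the whole tree (their MRCA is the root), so the answer is all 20 tips in alphabetical order.

Betula_rubra, Bombus_brevicauda, Callithrix_occidentalis, Colobus_nanus, Cuon_tricolor, Danio_nanus, Formica_viridis, Gallus_giganteus, Lycaon_bicolor, Melursus_albus, Microtus_tricolor, Oryzias_nanus, Panthera_elegans, Papio_borealis, Rana_fluviatilis, Schizosaccharomyces_gracilis, Taxidea_montanus, Tsuga_giganteus, Vulpes_minor, Xenopus_australis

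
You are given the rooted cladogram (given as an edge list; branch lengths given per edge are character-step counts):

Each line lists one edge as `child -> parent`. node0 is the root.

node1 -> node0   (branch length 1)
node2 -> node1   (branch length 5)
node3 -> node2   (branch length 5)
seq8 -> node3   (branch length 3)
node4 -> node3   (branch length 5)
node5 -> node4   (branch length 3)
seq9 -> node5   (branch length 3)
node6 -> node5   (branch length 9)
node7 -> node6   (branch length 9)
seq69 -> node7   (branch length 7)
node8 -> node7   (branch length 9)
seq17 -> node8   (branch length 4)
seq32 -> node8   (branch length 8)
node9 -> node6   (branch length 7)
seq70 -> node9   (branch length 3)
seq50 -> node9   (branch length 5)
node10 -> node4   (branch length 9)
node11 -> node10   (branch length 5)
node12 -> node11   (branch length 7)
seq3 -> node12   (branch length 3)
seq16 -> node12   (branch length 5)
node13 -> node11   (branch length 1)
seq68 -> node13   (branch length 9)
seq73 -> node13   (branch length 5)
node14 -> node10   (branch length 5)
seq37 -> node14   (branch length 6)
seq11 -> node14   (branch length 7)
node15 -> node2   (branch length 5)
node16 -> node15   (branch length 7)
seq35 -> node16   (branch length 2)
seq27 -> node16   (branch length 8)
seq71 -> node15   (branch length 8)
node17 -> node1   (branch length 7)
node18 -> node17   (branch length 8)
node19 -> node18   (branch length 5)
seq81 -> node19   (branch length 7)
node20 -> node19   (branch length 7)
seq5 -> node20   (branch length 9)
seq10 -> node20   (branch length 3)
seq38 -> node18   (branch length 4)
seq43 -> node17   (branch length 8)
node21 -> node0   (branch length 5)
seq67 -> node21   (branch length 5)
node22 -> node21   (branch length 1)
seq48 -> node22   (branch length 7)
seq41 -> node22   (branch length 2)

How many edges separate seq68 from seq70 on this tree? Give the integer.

8

The MRCA of seq68 and seq70 is the node subtending ((seq9,((seq69,(seq17,seq32)),(seq70,seq50))),(((seq3,seq16),(seq68,seq73)),(seq37,seq11))).
From seq68 up to that node: 4 branches. From seq70 up to the same node: 4 branches. Total: 4 + 4 = 8.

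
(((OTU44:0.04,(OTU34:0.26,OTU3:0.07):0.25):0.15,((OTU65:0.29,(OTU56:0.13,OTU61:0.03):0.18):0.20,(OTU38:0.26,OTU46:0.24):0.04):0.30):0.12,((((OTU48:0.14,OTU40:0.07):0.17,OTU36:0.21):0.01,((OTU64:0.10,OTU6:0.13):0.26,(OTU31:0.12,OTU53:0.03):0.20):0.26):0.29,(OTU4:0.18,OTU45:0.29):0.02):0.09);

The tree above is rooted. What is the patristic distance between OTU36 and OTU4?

The path runs OTU36 → … → MRCA → … → OTU4; the MRCA is the node subtending ((((OTU48,OTU40),OTU36),((OTU64,OTU6),(OTU31,OTU53))),(OTU4,OTU45)).
Branch lengths along that path: 0.21 + 0.01 + 0.29 + 0.02 + 0.18 = 0.71.

0.71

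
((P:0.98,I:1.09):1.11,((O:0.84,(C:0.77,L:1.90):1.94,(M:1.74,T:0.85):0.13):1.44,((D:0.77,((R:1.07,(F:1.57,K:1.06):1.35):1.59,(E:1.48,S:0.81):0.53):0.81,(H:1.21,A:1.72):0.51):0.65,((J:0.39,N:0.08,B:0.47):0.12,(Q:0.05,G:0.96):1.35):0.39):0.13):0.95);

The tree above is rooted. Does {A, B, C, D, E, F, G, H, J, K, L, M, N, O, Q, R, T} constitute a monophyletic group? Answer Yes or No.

No

The MRCA of the listed taxa subtends ((O,(C,L),(M,T)),((D,((R,(F,K)),(E,S)),(H,A)),((J,N,B),(Q,G)))).
That clade also contains S, which is not in the proposed group, so the group is not monophyletic.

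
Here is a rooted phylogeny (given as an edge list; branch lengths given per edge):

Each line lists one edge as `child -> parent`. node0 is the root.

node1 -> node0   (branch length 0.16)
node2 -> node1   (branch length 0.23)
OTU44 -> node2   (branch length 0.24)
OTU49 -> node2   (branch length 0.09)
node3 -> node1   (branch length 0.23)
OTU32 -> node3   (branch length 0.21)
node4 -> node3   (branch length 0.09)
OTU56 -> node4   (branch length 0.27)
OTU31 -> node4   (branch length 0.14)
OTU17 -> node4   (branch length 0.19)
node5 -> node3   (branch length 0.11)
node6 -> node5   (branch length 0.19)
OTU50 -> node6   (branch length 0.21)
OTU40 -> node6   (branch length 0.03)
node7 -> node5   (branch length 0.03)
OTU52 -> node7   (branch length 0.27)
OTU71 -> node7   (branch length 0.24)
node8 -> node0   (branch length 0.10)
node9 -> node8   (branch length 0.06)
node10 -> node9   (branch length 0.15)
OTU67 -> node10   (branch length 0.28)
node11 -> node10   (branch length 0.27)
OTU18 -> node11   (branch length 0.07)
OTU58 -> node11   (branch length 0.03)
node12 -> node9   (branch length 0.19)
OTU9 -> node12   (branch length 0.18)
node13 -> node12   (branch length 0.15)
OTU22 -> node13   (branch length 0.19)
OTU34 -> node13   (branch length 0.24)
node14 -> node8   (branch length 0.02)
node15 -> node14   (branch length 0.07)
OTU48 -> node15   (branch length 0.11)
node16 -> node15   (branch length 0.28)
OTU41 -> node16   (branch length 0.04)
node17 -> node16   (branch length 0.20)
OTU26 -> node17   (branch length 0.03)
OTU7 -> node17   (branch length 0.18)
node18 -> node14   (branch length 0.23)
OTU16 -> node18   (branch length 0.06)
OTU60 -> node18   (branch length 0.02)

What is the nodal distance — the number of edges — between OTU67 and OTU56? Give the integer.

8

The MRCA of OTU67 and OTU56 is the root of the tree.
From OTU67 up to that node: 4 branches. From OTU56 up to the same node: 4 branches. Total: 4 + 4 = 8.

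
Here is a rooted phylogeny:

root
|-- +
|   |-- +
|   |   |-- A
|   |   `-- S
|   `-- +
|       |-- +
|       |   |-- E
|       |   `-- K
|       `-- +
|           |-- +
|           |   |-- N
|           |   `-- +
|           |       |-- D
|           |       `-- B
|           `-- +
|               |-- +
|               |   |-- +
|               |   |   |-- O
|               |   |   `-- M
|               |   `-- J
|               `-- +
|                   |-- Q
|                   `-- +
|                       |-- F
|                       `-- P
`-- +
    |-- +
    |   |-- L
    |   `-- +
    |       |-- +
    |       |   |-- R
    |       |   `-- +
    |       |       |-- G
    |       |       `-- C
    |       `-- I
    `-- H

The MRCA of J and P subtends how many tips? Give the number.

6

The MRCA of J and P is the node subtending (((O,M),J),(Q,(F,P))).
That clade contains 6 terminal taxa: F, J, M, O, P, Q.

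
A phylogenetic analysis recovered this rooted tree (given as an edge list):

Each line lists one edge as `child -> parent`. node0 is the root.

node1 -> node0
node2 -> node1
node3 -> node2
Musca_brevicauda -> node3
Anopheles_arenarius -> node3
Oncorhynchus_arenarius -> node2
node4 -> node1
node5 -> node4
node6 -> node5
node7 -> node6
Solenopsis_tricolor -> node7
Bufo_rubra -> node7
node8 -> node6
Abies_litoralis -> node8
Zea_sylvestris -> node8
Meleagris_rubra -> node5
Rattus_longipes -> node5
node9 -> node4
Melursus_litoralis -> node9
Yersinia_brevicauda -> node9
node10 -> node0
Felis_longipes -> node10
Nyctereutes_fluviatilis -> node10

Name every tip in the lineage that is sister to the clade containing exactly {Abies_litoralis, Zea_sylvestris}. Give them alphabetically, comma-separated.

The clade containing exactly {Abies_litoralis, Zea_sylvestris} attaches to the tree at the node subtending ((Solenopsis_tricolor,Bufo_rubra),(Abies_litoralis,Zea_sylvestris)).
The other lineage descending from that same node — the sister group — is (Solenopsis_tricolor,Bufo_rubra); its 2 tips in alphabetical order are the answer.

Bufo_rubra, Solenopsis_tricolor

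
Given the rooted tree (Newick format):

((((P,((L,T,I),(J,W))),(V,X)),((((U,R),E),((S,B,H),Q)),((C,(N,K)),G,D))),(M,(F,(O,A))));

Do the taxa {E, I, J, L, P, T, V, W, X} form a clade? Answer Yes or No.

No

The MRCA of the listed taxa subtends (((P,((L,T,I),(J,W))),(V,X)),((((U,R),E),((S,B,H),Q)),((C,(N,K)),G,D))).
That clade also contains B, C, D, G, H, K, N, Q, R, S, U, which are not in the proposed group, so the group is not monophyletic.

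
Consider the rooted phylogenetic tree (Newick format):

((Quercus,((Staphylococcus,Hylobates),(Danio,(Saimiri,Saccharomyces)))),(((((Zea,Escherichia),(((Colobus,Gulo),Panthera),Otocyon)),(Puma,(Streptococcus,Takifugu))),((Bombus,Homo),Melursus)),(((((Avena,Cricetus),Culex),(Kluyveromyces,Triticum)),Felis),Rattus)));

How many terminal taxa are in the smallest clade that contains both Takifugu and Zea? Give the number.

9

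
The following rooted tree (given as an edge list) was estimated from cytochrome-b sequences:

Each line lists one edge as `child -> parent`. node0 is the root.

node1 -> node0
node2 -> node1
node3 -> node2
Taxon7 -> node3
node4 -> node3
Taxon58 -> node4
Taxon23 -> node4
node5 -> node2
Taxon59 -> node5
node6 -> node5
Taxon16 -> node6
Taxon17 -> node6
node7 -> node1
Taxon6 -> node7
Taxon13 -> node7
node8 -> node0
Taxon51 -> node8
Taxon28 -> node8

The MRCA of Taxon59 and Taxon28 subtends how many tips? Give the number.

The MRCA of Taxon59 and Taxon28 is the root, so the clade is the entire tree.
That clade contains 10 terminal taxa: Taxon13, Taxon16, Taxon17, Taxon23, Taxon28, Taxon51, Taxon58, Taxon59, Taxon6, Taxon7.

10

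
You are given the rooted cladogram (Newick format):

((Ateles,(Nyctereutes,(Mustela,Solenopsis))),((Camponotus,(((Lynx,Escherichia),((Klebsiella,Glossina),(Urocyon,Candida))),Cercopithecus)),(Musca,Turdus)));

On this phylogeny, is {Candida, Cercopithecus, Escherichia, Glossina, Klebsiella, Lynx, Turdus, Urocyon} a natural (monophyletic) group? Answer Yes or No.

The MRCA of the listed taxa subtends ((Camponotus,(((Lynx,Escherichia),((Klebsiella,Glossina),(Urocyon,Candida))),Cercopithecus)),(Musca,Turdus)).
That clade also contains Camponotus, Musca, which are not in the proposed group, so the group is not monophyletic.

No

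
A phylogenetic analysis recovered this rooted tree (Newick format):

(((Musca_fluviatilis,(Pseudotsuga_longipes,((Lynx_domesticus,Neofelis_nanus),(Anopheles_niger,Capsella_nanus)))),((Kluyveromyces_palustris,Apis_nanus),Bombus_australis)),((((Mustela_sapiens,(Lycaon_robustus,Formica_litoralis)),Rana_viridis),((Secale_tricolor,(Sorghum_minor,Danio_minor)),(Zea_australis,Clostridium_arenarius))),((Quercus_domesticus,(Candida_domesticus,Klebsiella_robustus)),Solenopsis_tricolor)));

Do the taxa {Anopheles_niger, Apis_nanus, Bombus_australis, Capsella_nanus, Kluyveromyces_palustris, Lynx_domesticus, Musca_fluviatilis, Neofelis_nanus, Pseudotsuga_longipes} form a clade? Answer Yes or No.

The most recent common ancestor of these taxa subtends ((Musca_fluviatilis,(Pseudotsuga_longipes,((Lynx_domesticus,Neofelis_nanus),(Anopheles_niger,Capsella_nanus)))),((Kluyveromyces_palustris,Apis_nanus),Bombus_australis)).
That clade has exactly 9 tips — every listed taxon and nothing else — so the group is monophyletic.

Yes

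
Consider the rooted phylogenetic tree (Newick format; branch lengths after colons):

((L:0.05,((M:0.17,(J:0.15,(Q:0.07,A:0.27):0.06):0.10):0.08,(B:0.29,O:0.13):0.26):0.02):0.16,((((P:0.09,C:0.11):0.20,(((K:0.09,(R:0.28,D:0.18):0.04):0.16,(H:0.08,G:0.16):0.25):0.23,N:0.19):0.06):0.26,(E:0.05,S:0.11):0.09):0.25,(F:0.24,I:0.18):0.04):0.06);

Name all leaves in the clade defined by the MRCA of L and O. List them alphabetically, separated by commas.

A, B, J, L, M, O, Q

Tracing L: it sits inside (L,((M,(J,(Q,A))),(B,O))).
Tracing O: it sits inside (B,O).
The smallest clade enclosing both is (L,((M,(J,(Q,A))),(B,O))); the answer is its 7 terminal taxa in alphabetical order.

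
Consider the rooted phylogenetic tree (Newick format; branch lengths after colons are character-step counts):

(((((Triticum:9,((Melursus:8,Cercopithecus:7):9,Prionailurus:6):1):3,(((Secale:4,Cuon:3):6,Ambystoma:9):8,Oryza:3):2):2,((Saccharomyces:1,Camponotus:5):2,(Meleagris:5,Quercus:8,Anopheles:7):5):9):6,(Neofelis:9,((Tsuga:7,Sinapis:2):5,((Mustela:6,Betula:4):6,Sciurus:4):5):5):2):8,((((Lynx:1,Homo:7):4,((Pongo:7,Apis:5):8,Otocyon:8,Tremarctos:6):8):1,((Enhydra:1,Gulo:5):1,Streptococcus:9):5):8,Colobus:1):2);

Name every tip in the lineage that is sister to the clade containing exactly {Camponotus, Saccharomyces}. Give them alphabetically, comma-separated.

Anopheles, Meleagris, Quercus

The clade containing exactly {Camponotus, Saccharomyces} attaches to the tree at the node subtending ((Saccharomyces,Camponotus),(Meleagris,Quercus,Anopheles)).
The other lineage descending from that same node — the sister group — is (Meleagris,Quercus,Anopheles); its 3 tips in alphabetical order are the answer.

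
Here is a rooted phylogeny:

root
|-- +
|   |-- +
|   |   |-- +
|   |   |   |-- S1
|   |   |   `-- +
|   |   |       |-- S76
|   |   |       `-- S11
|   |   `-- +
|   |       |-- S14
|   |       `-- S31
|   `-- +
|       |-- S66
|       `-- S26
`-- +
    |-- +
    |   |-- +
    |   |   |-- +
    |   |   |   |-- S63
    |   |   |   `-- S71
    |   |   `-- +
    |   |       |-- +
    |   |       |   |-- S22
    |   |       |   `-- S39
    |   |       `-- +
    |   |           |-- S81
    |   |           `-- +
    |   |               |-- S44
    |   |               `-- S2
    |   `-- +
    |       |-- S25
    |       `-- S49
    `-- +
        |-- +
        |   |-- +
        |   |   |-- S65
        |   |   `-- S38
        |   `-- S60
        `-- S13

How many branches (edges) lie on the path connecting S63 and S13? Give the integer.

The MRCA of S63 and S13 is the node subtending ((((S63,S71),((S22,S39),(S81,(S44,S2)))),(S25,S49)),(((S65,S38),S60),S13)).
From S63 up to that node: 4 branches. From S13 up to the same node: 2 branches. Total: 4 + 2 = 6.

6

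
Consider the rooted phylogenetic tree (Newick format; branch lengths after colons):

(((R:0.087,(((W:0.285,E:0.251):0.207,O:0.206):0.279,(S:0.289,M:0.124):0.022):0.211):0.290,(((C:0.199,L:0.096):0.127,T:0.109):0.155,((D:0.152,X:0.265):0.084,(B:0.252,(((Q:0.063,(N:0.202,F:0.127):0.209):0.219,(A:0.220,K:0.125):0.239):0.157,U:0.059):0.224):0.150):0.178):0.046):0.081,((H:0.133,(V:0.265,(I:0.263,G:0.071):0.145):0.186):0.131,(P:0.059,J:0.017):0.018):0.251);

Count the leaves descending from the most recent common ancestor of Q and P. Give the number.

24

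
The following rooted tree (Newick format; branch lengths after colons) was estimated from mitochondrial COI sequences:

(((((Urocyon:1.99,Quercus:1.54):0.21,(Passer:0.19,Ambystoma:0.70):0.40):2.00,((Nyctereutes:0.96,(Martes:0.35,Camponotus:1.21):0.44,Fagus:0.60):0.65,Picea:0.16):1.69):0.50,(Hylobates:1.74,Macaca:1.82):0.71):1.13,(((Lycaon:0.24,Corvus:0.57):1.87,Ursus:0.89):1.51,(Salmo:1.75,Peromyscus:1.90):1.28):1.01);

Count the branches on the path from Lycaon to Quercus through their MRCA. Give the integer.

9

The MRCA of Lycaon and Quercus is the root of the tree.
From Lycaon up to that node: 4 branches. From Quercus up to the same node: 5 branches. Total: 4 + 5 = 9.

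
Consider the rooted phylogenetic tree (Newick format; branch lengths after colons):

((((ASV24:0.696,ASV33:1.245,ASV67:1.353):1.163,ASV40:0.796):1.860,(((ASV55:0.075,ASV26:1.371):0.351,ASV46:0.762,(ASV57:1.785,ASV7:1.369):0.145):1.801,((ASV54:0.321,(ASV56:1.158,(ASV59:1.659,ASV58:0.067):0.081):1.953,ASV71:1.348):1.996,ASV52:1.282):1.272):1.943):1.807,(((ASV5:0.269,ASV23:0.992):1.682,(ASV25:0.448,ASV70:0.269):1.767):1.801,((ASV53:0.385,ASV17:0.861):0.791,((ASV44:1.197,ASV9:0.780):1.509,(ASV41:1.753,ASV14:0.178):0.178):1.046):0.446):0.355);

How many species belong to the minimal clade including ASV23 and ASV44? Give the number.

The MRCA of ASV23 and ASV44 is the node subtending (((ASV5,ASV23),(ASV25,ASV70)),((ASV53,ASV17),((ASV44,ASV9),(ASV41,ASV14)))).
That clade contains 10 terminal taxa: ASV14, ASV17, ASV23, ASV25, ASV41, ASV44, ASV5, ASV53, ASV70, ASV9.

10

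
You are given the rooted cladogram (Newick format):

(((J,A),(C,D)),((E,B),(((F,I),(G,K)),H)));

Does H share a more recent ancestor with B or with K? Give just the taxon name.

K

The MRCA of H and K subtends (((F,I),(G,K)),H) (5 taxa).
The MRCA of H and B subtends ((E,B),(((F,I),(G,K)),H)) (7 taxa).
The first is nested inside the second, so H shares a more recent common ancestor with K.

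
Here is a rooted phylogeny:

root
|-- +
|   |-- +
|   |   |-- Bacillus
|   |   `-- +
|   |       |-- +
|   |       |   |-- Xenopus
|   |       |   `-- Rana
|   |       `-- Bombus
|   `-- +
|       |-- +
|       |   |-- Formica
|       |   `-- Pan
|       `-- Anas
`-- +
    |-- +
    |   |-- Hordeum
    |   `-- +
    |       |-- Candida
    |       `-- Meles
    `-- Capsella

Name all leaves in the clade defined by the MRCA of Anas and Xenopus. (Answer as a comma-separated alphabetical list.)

Tracing Anas: it sits inside ((Formica,Pan),Anas).
Tracing Xenopus: it sits inside (Xenopus,Rana).
The smallest clade enclosing both is ((Bacillus,((Xenopus,Rana),Bombus)),((Formica,Pan),Anas)); the answer is its 7 terminal taxa in alphabetical order.

Anas, Bacillus, Bombus, Formica, Pan, Rana, Xenopus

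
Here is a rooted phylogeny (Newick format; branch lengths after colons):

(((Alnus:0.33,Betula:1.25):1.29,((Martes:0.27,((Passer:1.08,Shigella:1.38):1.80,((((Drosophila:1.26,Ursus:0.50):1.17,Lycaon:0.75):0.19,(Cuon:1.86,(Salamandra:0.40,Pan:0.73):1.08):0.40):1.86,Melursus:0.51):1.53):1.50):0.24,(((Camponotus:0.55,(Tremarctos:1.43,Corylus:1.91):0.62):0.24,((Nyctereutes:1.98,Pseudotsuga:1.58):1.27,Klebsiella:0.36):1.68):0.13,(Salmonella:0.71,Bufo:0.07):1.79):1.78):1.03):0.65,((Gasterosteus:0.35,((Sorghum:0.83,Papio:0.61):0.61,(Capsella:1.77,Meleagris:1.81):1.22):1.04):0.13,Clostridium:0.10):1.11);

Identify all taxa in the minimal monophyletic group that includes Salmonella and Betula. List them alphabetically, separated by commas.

Tracing Salmonella: it sits inside (Salmonella,Bufo).
Tracing Betula: it sits inside (Alnus,Betula).
The smallest clade enclosing both is ((Alnus,Betula),((Martes,((Passer,Shigella),((((Drosophila,Ursus),Lycaon),(Cuon,(Salamandra,Pan))),Melursus))),(((Camponotus,(Tremarctos,Corylus)),((Nyctereutes,Pseudotsuga),Klebsiella)),(Salmonella,Bufo)))); the answer is its 20 terminal taxa in alphabetical order.

Alnus, Betula, Bufo, Camponotus, Corylus, Cuon, Drosophila, Klebsiella, Lycaon, Martes, Melursus, Nyctereutes, Pan, Passer, Pseudotsuga, Salamandra, Salmonella, Shigella, Tremarctos, Ursus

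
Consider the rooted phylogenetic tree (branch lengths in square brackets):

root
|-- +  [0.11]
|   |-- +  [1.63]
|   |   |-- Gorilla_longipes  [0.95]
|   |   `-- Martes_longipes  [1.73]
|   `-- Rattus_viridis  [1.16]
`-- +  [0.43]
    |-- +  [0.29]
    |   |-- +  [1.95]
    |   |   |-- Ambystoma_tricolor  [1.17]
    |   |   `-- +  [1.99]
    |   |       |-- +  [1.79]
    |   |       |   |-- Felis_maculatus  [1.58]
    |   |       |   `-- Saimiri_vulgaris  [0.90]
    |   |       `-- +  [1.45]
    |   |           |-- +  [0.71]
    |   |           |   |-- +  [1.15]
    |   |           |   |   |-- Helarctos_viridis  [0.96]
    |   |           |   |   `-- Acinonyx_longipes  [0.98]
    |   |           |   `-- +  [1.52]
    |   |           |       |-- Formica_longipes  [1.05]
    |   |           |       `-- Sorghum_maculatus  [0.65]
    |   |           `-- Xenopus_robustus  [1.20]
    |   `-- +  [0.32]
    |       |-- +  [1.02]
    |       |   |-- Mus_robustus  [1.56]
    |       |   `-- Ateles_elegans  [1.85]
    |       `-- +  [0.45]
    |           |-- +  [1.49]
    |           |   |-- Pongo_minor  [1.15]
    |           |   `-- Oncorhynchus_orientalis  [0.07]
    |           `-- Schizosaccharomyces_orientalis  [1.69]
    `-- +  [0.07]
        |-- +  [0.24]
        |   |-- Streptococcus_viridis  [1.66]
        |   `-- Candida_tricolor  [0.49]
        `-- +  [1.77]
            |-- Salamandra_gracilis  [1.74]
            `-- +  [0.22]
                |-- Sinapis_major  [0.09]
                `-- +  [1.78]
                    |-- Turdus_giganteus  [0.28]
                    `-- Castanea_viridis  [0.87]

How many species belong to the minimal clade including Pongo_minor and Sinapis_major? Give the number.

The MRCA of Pongo_minor and Sinapis_major is the node subtending (((Ambystoma_tricolor,((Felis_maculatus,Saimiri_vulgaris),(((Helarctos_viridis,Acinonyx_longipes),(Formica_longipes,Sorghum_maculatus)),Xenopus_robustus))),((Mus_robustus,Ateles_elegans),((Pongo_minor,Oncorhynchus_orientalis),Schizosaccharomyces_orientalis))),((Streptococcus_viridis,Candida_tricolor),(Salamandra_gracilis,(Sinapis_major,(Turdus_giganteus,Castanea_viridis))))).
That clade contains 19 terminal taxa: Acinonyx_longipes, Ambystoma_tricolor, Ateles_elegans, Candida_tricolor, Castanea_viridis, Felis_maculatus, Formica_longipes, Helarctos_viridis, Mus_robustus, Oncorhynchus_orientalis, Pongo_minor, Saimiri_vulgaris, Salamandra_gracilis, Schizosaccharomyces_orientalis, Sinapis_major, Sorghum_maculatus, Streptococcus_viridis, Turdus_giganteus, Xenopus_robustus.

19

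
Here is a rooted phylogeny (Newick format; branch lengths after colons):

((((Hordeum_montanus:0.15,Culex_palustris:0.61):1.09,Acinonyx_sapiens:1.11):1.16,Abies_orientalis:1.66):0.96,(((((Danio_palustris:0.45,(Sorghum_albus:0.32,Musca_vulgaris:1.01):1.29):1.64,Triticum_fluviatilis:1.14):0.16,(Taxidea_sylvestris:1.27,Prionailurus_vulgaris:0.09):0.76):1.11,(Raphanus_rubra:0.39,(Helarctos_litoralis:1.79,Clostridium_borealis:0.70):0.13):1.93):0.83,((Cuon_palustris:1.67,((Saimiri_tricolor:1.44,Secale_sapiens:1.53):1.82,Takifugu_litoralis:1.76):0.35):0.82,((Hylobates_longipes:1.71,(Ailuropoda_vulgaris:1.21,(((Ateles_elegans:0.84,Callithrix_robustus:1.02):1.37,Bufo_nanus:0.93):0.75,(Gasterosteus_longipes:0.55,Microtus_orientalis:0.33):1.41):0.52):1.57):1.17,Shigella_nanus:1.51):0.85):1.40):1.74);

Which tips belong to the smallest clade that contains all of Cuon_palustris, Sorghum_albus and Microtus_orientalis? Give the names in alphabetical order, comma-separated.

Tracing Cuon_palustris: it sits inside (Cuon_palustris,((Saimiri_tricolor,Secale_sapiens),Takifugu_litoralis)).
Tracing Sorghum_albus: it sits inside (Sorghum_albus,Musca_vulgaris).
Tracing Microtus_orientalis: it sits inside (Gasterosteus_longipes,Microtus_orientalis).
The smallest clade enclosing all 3 is (((((Danio_palustris,(Sorghum_albus,Musca_vulgaris)),Triticum_fluviatilis),(Taxidea_sylvestris,Prionailurus_vulgaris)),(Raphanus_rubra,(Helarctos_litoralis,Clostridium_borealis))),((Cuon_palustris,((Saimiri_tricolor,Secale_sapiens),Takifugu_litoralis)),((Hylobates_longipes,(Ailuropoda_vulgaris,(((Ateles_elegans,Callithrix_robustus),Bufo_nanus),(Gasterosteus_longipes,Microtus_orientalis)))),Shigella_nanus))); the answer is its 21 terminal taxa in alphabetical order.

Ailuropoda_vulgaris, Ateles_elegans, Bufo_nanus, Callithrix_robustus, Clostridium_borealis, Cuon_palustris, Danio_palustris, Gasterosteus_longipes, Helarctos_litoralis, Hylobates_longipes, Microtus_orientalis, Musca_vulgaris, Prionailurus_vulgaris, Raphanus_rubra, Saimiri_tricolor, Secale_sapiens, Shigella_nanus, Sorghum_albus, Takifugu_litoralis, Taxidea_sylvestris, Triticum_fluviatilis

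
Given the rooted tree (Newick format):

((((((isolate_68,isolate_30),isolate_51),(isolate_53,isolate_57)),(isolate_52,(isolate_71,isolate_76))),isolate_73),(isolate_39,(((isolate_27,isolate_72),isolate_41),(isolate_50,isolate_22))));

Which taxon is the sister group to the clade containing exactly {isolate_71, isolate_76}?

isolate_52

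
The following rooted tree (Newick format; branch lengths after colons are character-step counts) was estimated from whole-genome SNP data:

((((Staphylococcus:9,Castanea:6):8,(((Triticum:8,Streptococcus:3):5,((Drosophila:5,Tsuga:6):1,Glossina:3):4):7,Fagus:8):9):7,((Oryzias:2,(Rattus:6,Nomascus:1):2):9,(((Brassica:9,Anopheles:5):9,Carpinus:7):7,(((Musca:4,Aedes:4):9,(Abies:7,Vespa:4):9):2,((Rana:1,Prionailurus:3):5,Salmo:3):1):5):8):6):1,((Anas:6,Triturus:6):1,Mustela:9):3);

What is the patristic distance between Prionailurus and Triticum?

The path runs Prionailurus → … → MRCA → … → Triticum; the MRCA is the node subtending (((Staphylococcus,Castanea),(((Triticum,Streptococcus),((Drosophila,Tsuga),Glossina)),Fagus)),((Oryzias,(Rattus,Nomascus)),(((Brassica,Anopheles),Carpinus),(((Musca,Aedes),(Abies,Vespa)),((Rana,Prionailurus),Salmo))))).
Branch lengths along that path: 3 + 5 + 1 + 5 + 8 + 6 + 7 + 9 + 7 + 5 + 8 = 64.

64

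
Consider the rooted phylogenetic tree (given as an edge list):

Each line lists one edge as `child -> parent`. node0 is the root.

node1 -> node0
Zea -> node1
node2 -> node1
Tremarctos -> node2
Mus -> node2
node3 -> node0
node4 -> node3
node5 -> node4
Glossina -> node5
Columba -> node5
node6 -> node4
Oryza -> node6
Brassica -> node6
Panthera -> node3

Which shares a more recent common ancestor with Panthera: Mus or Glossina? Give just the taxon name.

Glossina

The MRCA of Panthera and Glossina subtends (((Glossina,Columba),(Oryza,Brassica)),Panthera) (5 taxa).
The MRCA of Panthera and Mus is the root, subtending the entire tree (8 taxa).
The first is nested inside the second, so Panthera shares a more recent common ancestor with Glossina.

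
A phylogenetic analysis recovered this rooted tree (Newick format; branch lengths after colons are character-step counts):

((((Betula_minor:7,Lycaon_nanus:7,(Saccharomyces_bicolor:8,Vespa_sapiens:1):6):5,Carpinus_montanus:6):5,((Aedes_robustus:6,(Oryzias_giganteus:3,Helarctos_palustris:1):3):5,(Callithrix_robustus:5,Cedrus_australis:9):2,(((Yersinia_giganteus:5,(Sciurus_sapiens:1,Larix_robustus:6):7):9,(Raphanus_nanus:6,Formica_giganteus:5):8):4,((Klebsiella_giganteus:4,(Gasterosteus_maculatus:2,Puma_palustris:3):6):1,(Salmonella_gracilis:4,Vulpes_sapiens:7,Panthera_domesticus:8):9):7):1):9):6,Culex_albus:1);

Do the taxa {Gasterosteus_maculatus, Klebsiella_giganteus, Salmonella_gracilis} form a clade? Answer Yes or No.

No

The MRCA of the listed taxa subtends ((Klebsiella_giganteus,(Gasterosteus_maculatus,Puma_palustris)),(Salmonella_gracilis,Vulpes_sapiens,Panthera_domesticus)).
That clade also contains Panthera_domesticus, Puma_palustris, Vulpes_sapiens, which are not in the proposed group, so the group is not monophyletic.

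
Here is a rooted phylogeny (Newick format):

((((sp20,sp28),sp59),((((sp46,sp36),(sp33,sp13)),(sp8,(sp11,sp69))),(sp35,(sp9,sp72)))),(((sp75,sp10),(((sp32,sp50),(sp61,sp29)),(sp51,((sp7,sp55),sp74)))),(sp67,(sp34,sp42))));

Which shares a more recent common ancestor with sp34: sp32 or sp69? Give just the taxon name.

sp32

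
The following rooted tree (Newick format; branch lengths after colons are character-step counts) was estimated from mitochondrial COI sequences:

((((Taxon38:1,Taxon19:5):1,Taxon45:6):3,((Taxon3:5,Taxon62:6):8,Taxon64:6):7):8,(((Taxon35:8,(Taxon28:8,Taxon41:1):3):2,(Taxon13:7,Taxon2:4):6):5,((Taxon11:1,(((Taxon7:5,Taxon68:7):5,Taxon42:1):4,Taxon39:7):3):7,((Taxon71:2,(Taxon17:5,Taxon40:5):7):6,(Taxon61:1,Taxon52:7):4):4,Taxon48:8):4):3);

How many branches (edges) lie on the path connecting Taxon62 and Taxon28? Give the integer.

The MRCA of Taxon62 and Taxon28 is the root of the tree.
From Taxon62 up to that node: 4 branches. From Taxon28 up to the same node: 5 branches. Total: 4 + 5 = 9.

9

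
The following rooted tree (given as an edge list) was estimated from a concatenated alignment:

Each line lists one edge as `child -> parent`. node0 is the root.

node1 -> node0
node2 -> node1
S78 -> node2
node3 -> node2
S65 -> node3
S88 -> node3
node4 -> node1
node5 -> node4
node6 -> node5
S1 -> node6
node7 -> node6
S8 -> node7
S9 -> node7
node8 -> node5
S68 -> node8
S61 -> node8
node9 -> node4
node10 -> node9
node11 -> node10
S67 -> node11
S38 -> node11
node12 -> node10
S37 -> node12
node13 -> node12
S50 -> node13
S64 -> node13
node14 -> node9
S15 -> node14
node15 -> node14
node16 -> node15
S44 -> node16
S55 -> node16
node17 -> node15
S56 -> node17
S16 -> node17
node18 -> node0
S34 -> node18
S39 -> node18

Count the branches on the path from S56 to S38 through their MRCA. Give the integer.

The MRCA of S56 and S38 is the node subtending (((S67,S38),(S37,(S50,S64))),(S15,((S44,S55),(S56,S16)))).
From S56 up to that node: 4 branches. From S38 up to the same node: 3 branches. Total: 4 + 3 = 7.

7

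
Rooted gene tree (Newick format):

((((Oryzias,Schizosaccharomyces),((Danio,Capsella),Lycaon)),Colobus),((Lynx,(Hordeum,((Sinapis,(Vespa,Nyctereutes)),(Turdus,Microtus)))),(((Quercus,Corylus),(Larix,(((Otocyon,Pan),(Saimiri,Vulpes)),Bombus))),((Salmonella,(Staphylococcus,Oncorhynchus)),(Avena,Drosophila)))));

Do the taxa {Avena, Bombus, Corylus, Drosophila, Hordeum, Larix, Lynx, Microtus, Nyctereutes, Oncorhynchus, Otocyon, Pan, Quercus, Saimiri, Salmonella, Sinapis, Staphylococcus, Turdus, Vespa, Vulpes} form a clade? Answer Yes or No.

The most recent common ancestor of these taxa subtends ((Lynx,(Hordeum,((Sinapis,(Vespa,Nyctereutes)),(Turdus,Microtus)))),(((Quercus,Corylus),(Larix,(((Otocyon,Pan),(Saimiri,Vulpes)),Bombus))),((Salmonella,(Staphylococcus,Oncorhynchus)),(Avena,Drosophila)))).
That clade has exactly 20 tips — every listed taxon and nothing else — so the group is monophyletic.

Yes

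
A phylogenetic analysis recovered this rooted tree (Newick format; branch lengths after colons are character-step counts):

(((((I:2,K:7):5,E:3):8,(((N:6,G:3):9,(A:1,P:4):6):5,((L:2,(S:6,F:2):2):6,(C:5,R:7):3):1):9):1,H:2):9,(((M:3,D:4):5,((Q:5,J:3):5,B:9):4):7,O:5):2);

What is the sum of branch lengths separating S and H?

27

The path runs S → … → MRCA → … → H; the MRCA is the node subtending ((((I,K),E),(((N,G),(A,P)),((L,(S,F)),(C,R)))),H).
Branch lengths along that path: 6 + 2 + 6 + 1 + 9 + 1 + 2 = 27.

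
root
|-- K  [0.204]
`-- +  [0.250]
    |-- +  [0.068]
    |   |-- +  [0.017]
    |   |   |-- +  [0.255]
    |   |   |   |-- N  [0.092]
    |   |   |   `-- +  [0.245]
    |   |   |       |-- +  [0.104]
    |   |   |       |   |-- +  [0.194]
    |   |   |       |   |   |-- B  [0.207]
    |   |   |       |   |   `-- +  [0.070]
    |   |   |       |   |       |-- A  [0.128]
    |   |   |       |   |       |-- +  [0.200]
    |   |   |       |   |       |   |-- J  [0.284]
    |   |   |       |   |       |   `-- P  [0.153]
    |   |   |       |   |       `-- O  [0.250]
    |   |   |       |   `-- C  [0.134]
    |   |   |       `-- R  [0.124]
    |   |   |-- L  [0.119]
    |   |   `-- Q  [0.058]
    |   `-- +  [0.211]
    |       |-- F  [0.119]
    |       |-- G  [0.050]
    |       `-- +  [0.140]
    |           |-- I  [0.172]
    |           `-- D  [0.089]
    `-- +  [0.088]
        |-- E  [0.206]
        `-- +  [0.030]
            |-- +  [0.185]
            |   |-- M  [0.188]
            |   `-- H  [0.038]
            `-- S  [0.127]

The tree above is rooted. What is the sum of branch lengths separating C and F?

1.085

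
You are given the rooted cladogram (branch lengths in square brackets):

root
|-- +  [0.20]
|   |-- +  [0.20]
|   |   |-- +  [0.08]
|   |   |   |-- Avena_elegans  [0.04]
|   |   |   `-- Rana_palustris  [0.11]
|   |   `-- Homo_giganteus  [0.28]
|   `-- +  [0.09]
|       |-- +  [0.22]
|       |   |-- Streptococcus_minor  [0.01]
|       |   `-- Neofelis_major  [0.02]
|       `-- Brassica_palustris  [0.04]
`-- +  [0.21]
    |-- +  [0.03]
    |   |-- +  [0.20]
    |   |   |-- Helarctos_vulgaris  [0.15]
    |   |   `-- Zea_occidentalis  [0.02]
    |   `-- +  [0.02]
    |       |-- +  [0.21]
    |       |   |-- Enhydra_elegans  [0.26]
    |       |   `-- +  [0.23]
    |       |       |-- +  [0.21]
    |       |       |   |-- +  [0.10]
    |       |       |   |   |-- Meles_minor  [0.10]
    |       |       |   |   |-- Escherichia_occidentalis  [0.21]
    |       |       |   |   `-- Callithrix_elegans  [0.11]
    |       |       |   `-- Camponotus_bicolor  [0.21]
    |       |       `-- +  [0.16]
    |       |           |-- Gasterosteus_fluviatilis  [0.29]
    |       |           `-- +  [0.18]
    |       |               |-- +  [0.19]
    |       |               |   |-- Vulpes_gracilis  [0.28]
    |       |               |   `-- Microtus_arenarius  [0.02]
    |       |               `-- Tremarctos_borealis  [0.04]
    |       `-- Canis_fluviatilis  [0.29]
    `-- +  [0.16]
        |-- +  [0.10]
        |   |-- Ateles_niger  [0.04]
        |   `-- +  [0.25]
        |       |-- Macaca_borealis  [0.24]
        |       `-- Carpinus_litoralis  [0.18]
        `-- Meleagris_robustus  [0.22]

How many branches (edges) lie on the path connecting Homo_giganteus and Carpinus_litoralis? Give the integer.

8

The MRCA of Homo_giganteus and Carpinus_litoralis is the root of the tree.
From Homo_giganteus up to that node: 3 branches. From Carpinus_litoralis up to the same node: 5 branches. Total: 3 + 5 = 8.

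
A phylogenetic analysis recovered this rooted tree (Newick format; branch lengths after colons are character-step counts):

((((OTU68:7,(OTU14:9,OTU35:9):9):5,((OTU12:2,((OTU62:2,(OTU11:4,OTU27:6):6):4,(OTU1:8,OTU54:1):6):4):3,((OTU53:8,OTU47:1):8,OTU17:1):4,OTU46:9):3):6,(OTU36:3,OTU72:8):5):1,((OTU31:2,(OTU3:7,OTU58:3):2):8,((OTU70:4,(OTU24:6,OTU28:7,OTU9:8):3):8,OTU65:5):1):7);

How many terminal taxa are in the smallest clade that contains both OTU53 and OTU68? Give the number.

The MRCA of OTU53 and OTU68 is the node subtending ((OTU68,(OTU14,OTU35)),((OTU12,((OTU62,(OTU11,OTU27)),(OTU1,OTU54))),((OTU53,OTU47),OTU17),OTU46)).
That clade contains 13 terminal taxa: OTU1, OTU11, OTU12, OTU14, OTU17, OTU27, OTU35, OTU46, OTU47, OTU53, OTU54, OTU62, OTU68.

13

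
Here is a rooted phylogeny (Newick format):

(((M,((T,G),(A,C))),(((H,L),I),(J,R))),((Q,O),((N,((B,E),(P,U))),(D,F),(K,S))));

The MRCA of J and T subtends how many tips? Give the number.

10

The MRCA of J and T is the node subtending ((M,((T,G),(A,C))),(((H,L),I),(J,R))).
That clade contains 10 terminal taxa: A, C, G, H, I, J, L, M, R, T.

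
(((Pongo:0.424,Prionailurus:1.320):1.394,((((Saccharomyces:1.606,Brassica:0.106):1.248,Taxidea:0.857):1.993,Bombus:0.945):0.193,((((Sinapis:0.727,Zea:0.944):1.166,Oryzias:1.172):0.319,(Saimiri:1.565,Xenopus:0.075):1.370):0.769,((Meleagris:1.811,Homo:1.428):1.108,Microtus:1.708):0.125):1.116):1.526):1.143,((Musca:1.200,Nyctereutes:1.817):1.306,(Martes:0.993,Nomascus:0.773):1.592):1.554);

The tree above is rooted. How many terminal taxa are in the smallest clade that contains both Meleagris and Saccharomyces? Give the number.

12

The MRCA of Meleagris and Saccharomyces is the node subtending ((((Saccharomyces,Brassica),Taxidea),Bombus),((((Sinapis,Zea),Oryzias),(Saimiri,Xenopus)),((Meleagris,Homo),Microtus))).
That clade contains 12 terminal taxa: Bombus, Brassica, Homo, Meleagris, Microtus, Oryzias, Saccharomyces, Saimiri, Sinapis, Taxidea, Xenopus, Zea.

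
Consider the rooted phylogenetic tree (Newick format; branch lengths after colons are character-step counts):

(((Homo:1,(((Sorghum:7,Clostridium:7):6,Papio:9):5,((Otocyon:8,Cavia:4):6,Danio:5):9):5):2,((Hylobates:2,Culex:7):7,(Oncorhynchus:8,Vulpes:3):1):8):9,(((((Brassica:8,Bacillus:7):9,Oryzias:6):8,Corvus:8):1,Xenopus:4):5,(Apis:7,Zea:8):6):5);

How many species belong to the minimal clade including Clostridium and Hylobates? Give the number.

11

The MRCA of Clostridium and Hylobates is the node subtending ((Homo,(((Sorghum,Clostridium),Papio),((Otocyon,Cavia),Danio))),((Hylobates,Culex),(Oncorhynchus,Vulpes))).
That clade contains 11 terminal taxa: Cavia, Clostridium, Culex, Danio, Homo, Hylobates, Oncorhynchus, Otocyon, Papio, Sorghum, Vulpes.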